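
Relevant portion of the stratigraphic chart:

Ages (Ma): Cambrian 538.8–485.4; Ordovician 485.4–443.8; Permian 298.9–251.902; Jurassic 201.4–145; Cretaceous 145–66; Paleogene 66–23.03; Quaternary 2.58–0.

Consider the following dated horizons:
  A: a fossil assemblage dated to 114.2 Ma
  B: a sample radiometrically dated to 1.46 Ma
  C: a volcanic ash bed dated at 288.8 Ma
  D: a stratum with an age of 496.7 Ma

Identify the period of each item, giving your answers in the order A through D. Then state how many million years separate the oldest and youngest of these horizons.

A — Cretaceous; B — Quaternary; C — Permian; D — Cambrian; span 495.24 million years

A: 114.2 Ma lies in 145–66 Ma, so Cretaceous.
B: 1.46 Ma lies in 2.58–0 Ma, so Quaternary.
C: 288.8 Ma lies in 298.9–251.902 Ma, so Permian.
D: 496.7 Ma lies in 538.8–485.4 Ma, so Cambrian.
Oldest = 496.7 Ma, youngest = 1.46 Ma → span 495.24 Myr.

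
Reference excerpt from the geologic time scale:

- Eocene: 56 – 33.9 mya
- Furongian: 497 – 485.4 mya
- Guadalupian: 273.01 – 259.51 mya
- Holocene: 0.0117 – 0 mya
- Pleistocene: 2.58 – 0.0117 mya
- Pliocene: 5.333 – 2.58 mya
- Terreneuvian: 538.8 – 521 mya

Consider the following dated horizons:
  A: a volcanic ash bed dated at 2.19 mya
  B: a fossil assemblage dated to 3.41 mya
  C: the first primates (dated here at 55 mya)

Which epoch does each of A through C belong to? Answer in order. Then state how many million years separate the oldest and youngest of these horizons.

A — Pleistocene; B — Pliocene; C — Eocene; span 52.81 million years

A: 2.19 Ma lies in 2.58–0.0117 Ma, so Pleistocene.
B: 3.41 Ma lies in 5.333–2.58 Ma, so Pliocene.
C: 55 Ma lies in 56–33.9 Ma, so Eocene.
Oldest = 55 Ma, youngest = 2.19 Ma → span 52.81 Myr.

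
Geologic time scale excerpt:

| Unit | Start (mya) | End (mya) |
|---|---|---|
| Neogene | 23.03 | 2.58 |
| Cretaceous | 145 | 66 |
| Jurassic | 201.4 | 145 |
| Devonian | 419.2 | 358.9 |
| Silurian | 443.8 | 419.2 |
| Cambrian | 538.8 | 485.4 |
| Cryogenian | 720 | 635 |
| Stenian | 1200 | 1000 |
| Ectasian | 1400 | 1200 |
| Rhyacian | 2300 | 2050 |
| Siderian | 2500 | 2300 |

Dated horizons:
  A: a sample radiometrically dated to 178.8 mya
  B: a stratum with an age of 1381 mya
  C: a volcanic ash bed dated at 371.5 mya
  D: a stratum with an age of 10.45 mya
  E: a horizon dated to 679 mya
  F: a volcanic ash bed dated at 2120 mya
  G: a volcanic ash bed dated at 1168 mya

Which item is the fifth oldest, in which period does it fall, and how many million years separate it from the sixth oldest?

Larger Ma means older, so oldest first: F 2120 > B 1381 > G 1168 > E 679 > C 371.5 > A 178.8 > D 10.45.
Counting 5 along gives C (371.5 Ma); the excerpt puts that inside the Devonian, 419.2–358.9 Ma.
Next in line is A (178.8 Ma), and 371.5 − 178.8 = 192.7 Myr.

C, in the Devonian; 192.7 million years to A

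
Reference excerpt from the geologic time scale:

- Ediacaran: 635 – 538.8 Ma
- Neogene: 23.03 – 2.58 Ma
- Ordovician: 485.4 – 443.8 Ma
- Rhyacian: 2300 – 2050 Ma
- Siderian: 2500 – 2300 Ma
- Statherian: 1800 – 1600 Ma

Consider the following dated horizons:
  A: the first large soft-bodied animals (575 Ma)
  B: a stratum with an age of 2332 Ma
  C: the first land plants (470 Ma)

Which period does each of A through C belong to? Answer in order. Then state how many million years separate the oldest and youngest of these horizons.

A — Ediacaran; B — Siderian; C — Ordovician; span 1862 million years

A: 575 Ma lies in 635–538.8 Ma, so Ediacaran.
B: 2332 Ma lies in 2500–2300 Ma, so Siderian.
C: 470 Ma lies in 485.4–443.8 Ma, so Ordovician.
Oldest = 2332 Ma, youngest = 470 Ma → span 1862 Myr.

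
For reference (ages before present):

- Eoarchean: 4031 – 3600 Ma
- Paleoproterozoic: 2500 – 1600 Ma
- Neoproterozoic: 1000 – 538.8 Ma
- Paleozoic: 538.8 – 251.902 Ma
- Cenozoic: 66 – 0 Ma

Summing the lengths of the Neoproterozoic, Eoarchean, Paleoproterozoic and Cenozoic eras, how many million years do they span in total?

1858.2 million years

Duration is start − end for each: (1000 − 538.8) + (4031 − 3600) + (2500 − 1600) + (66 − 0).
That is 461.2 + 431 + 900 + 66, which totals 1858.2 million years.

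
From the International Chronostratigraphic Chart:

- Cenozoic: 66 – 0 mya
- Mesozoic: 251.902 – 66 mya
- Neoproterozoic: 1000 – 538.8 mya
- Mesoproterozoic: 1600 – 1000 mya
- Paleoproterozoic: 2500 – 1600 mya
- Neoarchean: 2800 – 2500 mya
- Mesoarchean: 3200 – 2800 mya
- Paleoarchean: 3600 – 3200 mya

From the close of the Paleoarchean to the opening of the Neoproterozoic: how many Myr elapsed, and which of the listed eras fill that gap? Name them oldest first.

End of Paleoarchean = 3200 Ma; start of Neoproterozoic = 1000 Ma.
Gap = 3200 − 1000 = 2200 Myr.
Eras wholly inside 3200–1000 Ma: Mesoarchean (3200–2800), Neoarchean (2800–2500), Paleoproterozoic (2500–1600), Mesoproterozoic (1600–1000).

2200 million years; Mesoarchean, Neoarchean, Paleoproterozoic, Mesoproterozoic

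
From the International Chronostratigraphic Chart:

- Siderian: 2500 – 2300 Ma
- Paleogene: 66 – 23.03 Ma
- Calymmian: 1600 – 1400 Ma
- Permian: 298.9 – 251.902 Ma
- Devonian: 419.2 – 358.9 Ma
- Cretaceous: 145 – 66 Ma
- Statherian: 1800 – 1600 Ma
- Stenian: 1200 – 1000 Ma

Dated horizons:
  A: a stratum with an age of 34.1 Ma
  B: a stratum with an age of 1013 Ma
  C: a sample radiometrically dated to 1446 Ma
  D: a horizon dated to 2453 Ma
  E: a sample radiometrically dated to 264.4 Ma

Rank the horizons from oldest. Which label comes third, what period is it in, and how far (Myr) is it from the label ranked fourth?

Larger Ma means older, so oldest first: D 2453 > C 1446 > B 1013 > E 264.4 > A 34.1.
Counting 3 along gives B (1013 Ma); the excerpt puts that inside the Stenian, 1200–1000 Ma.
Next in line is E (264.4 Ma), and 1013 − 264.4 = 748.6 Myr.

B, in the Stenian; 748.6 million years to E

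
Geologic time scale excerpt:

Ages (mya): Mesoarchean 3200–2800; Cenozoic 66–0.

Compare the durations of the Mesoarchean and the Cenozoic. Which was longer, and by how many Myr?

Mesoarchean: 3200 − 2800 = 400 Myr.
Cenozoic: 66 − 0 = 66 Myr.
Difference: 400 − 66 = 334 Myr, so the Mesoarchean was longer.

Mesoarchean, by 334 million years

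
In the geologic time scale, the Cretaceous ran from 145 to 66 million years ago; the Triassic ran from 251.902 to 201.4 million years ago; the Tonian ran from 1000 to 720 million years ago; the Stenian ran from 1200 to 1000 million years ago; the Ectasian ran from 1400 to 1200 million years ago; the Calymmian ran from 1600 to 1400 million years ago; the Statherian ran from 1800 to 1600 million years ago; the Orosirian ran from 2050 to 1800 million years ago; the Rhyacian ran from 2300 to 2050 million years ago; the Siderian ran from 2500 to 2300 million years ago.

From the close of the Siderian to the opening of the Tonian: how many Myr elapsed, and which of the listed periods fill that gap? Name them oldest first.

1300 million years; Rhyacian, Orosirian, Statherian, Calymmian, Ectasian, Stenian

The Siderian closes at 2300 Ma and the Tonian opens at 1000 Ma, so the interval is 2300 − 1000 = 1300 Myr.
A period fits inside if it starts at or after 2300 Ma and ends at or before 1000 Ma; oldest first that gives Rhyacian, Orosirian, Statherian, Calymmian, Ectasian, Stenian.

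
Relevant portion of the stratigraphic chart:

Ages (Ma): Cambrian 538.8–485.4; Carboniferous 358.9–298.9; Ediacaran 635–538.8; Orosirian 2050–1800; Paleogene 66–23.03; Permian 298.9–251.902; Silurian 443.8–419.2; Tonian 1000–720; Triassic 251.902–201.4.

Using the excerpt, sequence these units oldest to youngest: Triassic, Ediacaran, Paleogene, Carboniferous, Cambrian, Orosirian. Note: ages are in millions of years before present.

Orosirian → Ediacaran → Cambrian → Carboniferous → Triassic → Paleogene

The oldest of these is Orosirian (starts 2050 Ma) and the youngest is Paleogene (ends 23.03 Ma).
In between, by decreasing start age: Ediacaran (635), Cambrian (538.8), Carboniferous (358.9), Triassic (251.902).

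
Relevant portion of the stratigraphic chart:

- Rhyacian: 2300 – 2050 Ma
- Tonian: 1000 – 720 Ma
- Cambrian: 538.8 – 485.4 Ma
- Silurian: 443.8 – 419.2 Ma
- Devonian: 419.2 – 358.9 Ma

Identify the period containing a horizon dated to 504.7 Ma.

Cambrian

504.7 Ma lies between 538.8 and 485.4 Ma, so it falls in the Cambrian.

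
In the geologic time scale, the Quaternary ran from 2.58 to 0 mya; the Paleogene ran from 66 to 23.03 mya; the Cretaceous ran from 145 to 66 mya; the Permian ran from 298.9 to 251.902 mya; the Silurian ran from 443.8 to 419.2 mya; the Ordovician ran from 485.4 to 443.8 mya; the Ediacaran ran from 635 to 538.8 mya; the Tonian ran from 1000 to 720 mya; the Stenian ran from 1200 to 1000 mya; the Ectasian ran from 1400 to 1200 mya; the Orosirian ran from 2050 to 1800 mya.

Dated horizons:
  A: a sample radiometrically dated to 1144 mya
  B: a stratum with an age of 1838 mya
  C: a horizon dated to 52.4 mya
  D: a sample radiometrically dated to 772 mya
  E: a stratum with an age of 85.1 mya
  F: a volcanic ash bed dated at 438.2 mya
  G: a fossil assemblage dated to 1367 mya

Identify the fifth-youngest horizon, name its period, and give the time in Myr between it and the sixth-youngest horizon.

Smaller Ma means younger, so youngest first: C 52.4 < E 85.1 < F 438.2 < D 772 < A 1144 < G 1367 < B 1838.
Counting 5 along gives A (1144 Ma); the excerpt puts that inside the Stenian, 1200–1000 Ma.
Next in line is G (1367 Ma), and 1367 − 1144 = 223 Myr.

A, in the Stenian; 223 million years to G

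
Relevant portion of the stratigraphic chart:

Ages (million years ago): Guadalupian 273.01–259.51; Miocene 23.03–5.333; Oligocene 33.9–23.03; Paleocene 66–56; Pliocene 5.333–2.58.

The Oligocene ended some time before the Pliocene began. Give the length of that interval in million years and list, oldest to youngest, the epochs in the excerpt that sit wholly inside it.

17.697 million years; Miocene

The Oligocene closes at 23.03 Ma and the Pliocene opens at 5.333 Ma, so the interval is 23.03 − 5.333 = 17.697 Myr.
An epoch fits inside if it starts at or after 23.03 Ma and ends at or before 5.333 Ma; oldest first that gives Miocene.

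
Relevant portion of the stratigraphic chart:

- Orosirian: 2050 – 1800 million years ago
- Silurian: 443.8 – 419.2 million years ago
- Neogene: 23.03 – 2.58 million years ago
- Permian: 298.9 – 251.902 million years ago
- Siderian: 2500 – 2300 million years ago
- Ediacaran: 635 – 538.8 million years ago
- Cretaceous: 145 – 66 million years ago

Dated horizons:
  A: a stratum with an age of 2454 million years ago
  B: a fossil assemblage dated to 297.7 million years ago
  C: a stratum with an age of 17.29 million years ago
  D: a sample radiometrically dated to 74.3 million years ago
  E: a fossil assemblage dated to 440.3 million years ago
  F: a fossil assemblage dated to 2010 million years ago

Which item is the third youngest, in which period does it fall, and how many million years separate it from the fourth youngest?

B, in the Permian; 142.6 million years to E

Smaller Ma means younger, so youngest first: C 17.29 < D 74.3 < B 297.7 < E 440.3 < F 2010 < A 2454.
Counting 3 along gives B (297.7 Ma); the excerpt puts that inside the Permian, 298.9–251.902 Ma.
Next in line is E (440.3 Ma), and 440.3 − 297.7 = 142.6 Myr.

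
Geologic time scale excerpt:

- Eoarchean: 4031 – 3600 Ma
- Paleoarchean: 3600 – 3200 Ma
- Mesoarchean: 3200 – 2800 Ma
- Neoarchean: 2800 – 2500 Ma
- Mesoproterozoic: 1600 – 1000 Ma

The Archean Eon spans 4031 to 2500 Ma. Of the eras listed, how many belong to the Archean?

Eras inside 4031–2500 Ma: Eoarchean, Paleoarchean, Mesoarchean, Neoarchean — 4 in total.

4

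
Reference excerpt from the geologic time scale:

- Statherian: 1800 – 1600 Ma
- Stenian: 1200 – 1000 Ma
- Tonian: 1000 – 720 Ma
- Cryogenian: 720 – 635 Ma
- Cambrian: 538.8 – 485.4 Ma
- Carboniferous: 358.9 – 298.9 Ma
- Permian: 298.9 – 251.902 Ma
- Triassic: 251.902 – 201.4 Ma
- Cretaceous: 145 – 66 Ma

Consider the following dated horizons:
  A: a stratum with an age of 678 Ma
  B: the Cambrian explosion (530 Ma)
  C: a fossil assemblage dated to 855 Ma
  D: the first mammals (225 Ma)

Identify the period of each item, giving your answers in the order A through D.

A: 678 Ma lies in 720–635 Ma, so Cryogenian.
B: 530 Ma lies in 538.8–485.4 Ma, so Cambrian.
C: 855 Ma lies in 1000–720 Ma, so Tonian.
D: 225 Ma lies in 251.902–201.4 Ma, so Triassic.

A — Cryogenian; B — Cambrian; C — Tonian; D — Triassic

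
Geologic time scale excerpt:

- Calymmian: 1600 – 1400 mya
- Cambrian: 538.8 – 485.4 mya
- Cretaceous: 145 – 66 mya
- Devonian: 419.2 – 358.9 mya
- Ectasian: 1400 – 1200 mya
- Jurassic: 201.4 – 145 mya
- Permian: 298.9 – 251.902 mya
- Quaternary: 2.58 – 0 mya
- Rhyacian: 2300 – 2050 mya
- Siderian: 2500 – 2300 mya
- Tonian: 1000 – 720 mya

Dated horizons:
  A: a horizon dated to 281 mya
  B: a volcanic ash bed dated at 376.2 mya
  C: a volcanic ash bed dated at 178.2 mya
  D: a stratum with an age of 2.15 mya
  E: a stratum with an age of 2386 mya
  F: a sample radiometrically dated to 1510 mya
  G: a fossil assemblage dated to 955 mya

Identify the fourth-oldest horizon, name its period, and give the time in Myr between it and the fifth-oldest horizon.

Sorted oldest-first by Ma: E (2386), F (1510), G (955), B (376.2), A (281), C (178.2), D (2.15).
The fourth oldest is B at 376.2 Ma, which lies in 419.2–358.9 Ma: the Devonian.
The fifth oldest is A at 281 Ma; separation = |376.2 − 281| = 95.2 Myr.

B, in the Devonian; 95.2 million years to A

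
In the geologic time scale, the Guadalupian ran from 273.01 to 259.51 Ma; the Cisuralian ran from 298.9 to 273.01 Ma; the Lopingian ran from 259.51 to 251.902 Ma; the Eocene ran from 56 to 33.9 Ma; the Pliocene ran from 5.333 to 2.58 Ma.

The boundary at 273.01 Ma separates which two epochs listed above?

The Cisuralian ends at 273.01 Ma and the Guadalupian begins at 273.01 Ma, so they share that boundary.

Cisuralian and Guadalupian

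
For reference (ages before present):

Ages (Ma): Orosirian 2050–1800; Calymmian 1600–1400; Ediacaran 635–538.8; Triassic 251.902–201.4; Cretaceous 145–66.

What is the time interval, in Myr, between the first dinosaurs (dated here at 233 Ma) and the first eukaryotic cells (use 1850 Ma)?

1617 million years

1850 − 233 = 1617 million years.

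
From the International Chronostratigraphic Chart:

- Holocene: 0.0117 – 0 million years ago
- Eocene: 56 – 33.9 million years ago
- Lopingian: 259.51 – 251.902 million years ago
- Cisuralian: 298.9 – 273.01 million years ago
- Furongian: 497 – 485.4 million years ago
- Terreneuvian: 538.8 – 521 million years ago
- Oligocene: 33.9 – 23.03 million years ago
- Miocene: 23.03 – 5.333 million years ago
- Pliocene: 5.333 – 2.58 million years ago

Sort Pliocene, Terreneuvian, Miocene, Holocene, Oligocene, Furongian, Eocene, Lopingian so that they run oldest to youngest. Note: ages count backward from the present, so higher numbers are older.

Sorting by start age (descending Ma, since larger Ma = older): Terreneuvian began 538.8, Furongian began 497, Lopingian began 259.51, Eocene began 56, Oligocene began 33.9, Miocene began 23.03, Pliocene began 5.333, Holocene began 0.0117.

Terreneuvian, Furongian, Lopingian, Eocene, Oligocene, Miocene, Pliocene, Holocene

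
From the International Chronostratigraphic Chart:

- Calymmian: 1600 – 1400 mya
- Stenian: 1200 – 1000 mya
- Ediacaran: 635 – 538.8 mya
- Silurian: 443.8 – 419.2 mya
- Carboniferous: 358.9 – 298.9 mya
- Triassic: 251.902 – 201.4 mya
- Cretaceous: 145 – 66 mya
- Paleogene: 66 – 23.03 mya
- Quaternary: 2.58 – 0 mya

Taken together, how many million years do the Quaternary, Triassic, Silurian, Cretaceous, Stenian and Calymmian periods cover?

Each duration: Quaternary = 2.58; Triassic = 50.502; Silurian = 24.6; Cretaceous = 79; Stenian = 200; Calymmian = 200.
Sum: 2.58 + 50.502 + 24.6 + 79 + 200 + 200 = 556.682 Myr.

556.682 million years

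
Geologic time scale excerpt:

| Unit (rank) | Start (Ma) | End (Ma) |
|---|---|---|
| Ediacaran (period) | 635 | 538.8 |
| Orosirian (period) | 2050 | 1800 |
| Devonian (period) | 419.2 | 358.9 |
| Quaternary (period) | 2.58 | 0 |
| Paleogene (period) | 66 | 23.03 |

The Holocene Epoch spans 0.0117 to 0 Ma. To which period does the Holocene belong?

The Holocene (0.0117–0 Ma) lies entirely within 2.58–0 Ma, the Quaternary Period.

Quaternary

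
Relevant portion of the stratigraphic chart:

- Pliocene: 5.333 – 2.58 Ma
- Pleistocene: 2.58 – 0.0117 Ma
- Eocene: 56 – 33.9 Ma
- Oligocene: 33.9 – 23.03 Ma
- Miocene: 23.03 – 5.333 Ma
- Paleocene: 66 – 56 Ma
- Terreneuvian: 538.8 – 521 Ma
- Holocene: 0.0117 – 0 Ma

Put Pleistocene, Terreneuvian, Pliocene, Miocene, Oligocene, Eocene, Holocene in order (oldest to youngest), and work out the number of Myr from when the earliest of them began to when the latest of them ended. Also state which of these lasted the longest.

From the excerpt: Pleistocene 2.58–0.0117; Terreneuvian 538.8–521; Pliocene 5.333–2.58; Miocene 23.03–5.333; Oligocene 33.9–23.03; Eocene 56–33.9; Holocene 0.0117–0 (Ma).
Larger Ma is earlier, so the oldest is Terreneuvian and the youngest is Holocene; oldest to youngest: Terreneuvian, Eocene, Oligocene, Miocene, Pliocene, Pleistocene, Holocene.
Oldest start 538.8 minus youngest end 0 gives 538.8 Myr overall.
Individual lengths (start − end): Terreneuvian 17.8; Pleistocene 2.5683; Pliocene 2.753; Miocene 17.697; Eocene 22.1; Holocene 0.0117; Oligocene 10.87. The largest is Eocene at 22.1 Myr.

Terreneuvian, Eocene, Oligocene, Miocene, Pliocene, Pleistocene, Holocene; total span 538.8 Myr; longest is Eocene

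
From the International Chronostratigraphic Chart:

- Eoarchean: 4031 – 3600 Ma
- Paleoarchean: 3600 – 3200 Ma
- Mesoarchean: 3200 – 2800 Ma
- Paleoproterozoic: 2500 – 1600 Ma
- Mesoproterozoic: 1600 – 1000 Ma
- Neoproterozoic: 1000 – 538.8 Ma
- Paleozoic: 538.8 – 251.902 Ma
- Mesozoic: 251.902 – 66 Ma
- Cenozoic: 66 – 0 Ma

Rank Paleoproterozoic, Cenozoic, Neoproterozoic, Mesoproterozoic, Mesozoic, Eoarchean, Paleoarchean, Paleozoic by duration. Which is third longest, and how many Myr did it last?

Neoproterozoic, 461.2 million years

Durations: Paleoproterozoic 900; Cenozoic 66; Neoproterozoic 461.2; Mesoproterozoic 600; Mesozoic 185.902; Eoarchean 431; Paleoarchean 400; Paleozoic 286.898 Myr.
Sorted longest-first: Paleoproterozoic (900), Mesoproterozoic (600), Neoproterozoic (461.2), Eoarchean (431), Paleoarchean (400), Paleozoic (286.898), Mesozoic (185.902), Cenozoic (66).
The third longest is Neoproterozoic at 461.2 Myr.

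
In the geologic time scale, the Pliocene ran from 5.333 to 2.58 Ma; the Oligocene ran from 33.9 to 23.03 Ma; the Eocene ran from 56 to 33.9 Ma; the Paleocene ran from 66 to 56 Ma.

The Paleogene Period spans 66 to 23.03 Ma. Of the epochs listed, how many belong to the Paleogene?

Epochs inside 66–23.03 Ma: Paleocene, Eocene, Oligocene — 3 in total.

3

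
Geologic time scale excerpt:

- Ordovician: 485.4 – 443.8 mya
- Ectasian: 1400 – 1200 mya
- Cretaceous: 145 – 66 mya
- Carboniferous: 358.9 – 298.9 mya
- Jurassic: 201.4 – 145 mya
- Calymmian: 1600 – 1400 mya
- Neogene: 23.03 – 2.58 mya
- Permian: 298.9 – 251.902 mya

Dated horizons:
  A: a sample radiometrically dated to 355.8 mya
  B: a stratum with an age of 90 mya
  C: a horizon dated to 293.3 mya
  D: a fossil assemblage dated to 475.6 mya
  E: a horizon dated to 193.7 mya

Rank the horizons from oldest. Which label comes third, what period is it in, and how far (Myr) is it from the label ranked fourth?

Sorted oldest-first by Ma: D (475.6), A (355.8), C (293.3), E (193.7), B (90).
The third oldest is C at 293.3 Ma, which lies in 298.9–251.902 Ma: the Permian.
The fourth oldest is E at 193.7 Ma; separation = |293.3 − 193.7| = 99.6 Myr.

C, in the Permian; 99.6 million years to E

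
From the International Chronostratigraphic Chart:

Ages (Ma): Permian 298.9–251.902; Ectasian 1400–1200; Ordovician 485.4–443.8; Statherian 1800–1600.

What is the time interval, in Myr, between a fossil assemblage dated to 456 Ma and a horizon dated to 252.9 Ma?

203.1 million years

456 − 252.9 = 203.1 million years.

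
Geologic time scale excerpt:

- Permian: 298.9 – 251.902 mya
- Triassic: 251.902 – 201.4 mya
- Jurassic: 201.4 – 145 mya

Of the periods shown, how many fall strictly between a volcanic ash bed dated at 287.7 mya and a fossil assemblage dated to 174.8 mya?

The older date is 287.7 Ma and the younger is 174.8 Ma.
Periods with start < 287.7 and end > 174.8 Ma: Triassic (251.902–201.4).
That is 1 complete period.

1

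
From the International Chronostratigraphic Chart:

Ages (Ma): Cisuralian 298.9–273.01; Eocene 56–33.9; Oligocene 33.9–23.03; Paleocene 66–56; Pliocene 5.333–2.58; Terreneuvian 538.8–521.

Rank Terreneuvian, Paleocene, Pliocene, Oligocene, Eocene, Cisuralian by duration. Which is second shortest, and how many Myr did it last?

Paleocene, 10 million years

Durations: Terreneuvian 17.8; Paleocene 10; Pliocene 2.753; Oligocene 10.87; Eocene 22.1; Cisuralian 25.89 Myr.
Sorted shortest-first: Pliocene (2.753), Paleocene (10), Oligocene (10.87), Terreneuvian (17.8), Eocene (22.1), Cisuralian (25.89).
The second shortest is Paleocene at 10 Myr.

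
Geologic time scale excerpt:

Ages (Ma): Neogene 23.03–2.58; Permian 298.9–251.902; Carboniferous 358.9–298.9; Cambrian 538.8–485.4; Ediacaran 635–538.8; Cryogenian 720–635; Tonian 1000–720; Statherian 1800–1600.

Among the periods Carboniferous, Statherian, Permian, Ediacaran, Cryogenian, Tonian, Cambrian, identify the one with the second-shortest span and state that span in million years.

Cambrian, 53.4 million years

Start − end for each: Carboniferous 358.9 − 298.9 = 60; Statherian 1800 − 1600 = 200; Permian 298.9 − 251.902 = 46.998; Ediacaran 635 − 538.8 = 96.2; Cryogenian 720 − 635 = 85; Tonian 1000 − 720 = 280; Cambrian 538.8 − 485.4 = 53.4.
Ranking these from shortest: Permian < Cambrian < Carboniferous < Cryogenian < Ediacaran < Statherian < Tonian.
Position 2 in that ranking is Cambrian, which lasted 53.4 Myr.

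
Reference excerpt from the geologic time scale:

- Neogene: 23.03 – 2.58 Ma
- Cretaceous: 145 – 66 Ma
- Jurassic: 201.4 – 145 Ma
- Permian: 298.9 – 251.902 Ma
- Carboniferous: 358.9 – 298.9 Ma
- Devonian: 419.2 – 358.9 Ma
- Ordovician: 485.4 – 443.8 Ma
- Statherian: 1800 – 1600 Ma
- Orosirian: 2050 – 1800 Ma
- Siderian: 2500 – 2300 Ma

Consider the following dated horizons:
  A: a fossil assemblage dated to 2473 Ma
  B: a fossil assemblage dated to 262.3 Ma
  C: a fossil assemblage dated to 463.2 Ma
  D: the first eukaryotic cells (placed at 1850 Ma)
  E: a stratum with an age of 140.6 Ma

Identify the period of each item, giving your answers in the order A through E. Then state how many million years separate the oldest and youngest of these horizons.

Match each age against the start–end ranges in the excerpt: A = 2473 Ma → Siderian (2500–2300); B = 262.3 Ma → Permian (298.9–251.902); C = 463.2 Ma → Ordovician (485.4–443.8); D = 1850 Ma → Orosirian (2050–1800); E = 140.6 Ma → Cretaceous (145–66).
The largest age is 2473 Ma and the smallest is 140.6 Ma; their difference is 2332.4 Myr.

A — Siderian; B — Permian; C — Ordovician; D — Orosirian; E — Cretaceous; span 2332.4 million years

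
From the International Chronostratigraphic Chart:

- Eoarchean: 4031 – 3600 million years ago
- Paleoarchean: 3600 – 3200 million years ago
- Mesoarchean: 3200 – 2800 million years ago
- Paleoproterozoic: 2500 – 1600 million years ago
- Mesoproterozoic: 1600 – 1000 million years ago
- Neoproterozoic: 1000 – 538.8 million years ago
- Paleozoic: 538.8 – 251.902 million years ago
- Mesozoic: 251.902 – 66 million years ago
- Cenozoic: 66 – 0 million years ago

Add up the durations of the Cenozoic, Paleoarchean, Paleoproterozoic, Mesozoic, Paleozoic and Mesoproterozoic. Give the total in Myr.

2438.8 million years

Duration is start − end for each: (66 − 0) + (3600 − 3200) + (2500 − 1600) + (251.902 − 66) + (538.8 − 251.902) + (1600 − 1000).
That is 66 + 400 + 900 + 185.902 + 286.898 + 600, which totals 2438.8 million years.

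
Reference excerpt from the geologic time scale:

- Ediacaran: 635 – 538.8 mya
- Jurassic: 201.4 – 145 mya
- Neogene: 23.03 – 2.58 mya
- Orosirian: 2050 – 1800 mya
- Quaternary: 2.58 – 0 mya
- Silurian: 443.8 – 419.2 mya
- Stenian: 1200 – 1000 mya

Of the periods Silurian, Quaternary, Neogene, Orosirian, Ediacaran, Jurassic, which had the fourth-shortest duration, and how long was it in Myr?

Jurassic, 56.4 million years

Start − end for each: Silurian 443.8 − 419.2 = 24.6; Quaternary 2.58 − 0 = 2.58; Neogene 23.03 − 2.58 = 20.45; Orosirian 2050 − 1800 = 250; Ediacaran 635 − 538.8 = 96.2; Jurassic 201.4 − 145 = 56.4.
Ranking these from shortest: Quaternary < Neogene < Silurian < Jurassic < Ediacaran < Orosirian.
Position 4 in that ranking is Jurassic, which lasted 56.4 Myr.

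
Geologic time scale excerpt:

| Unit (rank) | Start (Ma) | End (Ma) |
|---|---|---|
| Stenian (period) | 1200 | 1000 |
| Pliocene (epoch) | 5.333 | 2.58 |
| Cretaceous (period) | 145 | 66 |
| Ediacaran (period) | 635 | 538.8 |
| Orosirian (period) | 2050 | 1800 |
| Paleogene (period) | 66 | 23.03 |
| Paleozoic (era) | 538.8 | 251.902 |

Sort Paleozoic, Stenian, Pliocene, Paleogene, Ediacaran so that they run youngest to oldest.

Pliocene, then Paleogene, then Paleozoic, then Ediacaran, then Stenian

Sorting by start age (ascending Ma, since larger Ma = older): Pliocene start 5.333, Paleogene start 66, Paleozoic start 538.8, Ediacaran start 635, Stenian start 1200.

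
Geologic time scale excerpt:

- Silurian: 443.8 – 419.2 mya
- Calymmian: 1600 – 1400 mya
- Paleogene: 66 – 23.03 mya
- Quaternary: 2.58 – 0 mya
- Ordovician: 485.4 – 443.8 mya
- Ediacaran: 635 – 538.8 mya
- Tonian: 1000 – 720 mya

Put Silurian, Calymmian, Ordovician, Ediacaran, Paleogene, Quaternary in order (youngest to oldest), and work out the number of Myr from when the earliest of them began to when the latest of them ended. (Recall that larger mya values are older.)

Quaternary → Paleogene → Silurian → Ordovician → Ediacaran → Calymmian; total span 1600 Myr

Start ages (Ma): Calymmian 1600, Ediacaran 635, Ordovician 485.4, Silurian 443.8, Paleogene 66, Quaternary 2.58.
Ordered youngest to oldest: Quaternary, Paleogene, Silurian, Ordovician, Ediacaran, Calymmian.
Span = 1600 − 0 = 1600 Myr.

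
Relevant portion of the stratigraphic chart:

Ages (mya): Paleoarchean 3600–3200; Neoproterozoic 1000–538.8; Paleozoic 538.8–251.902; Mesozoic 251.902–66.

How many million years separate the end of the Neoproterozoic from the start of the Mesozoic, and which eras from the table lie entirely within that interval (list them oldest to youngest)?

286.898 million years; Paleozoic

End of Neoproterozoic = 538.8 Ma; start of Mesozoic = 251.902 Ma.
Gap = 538.8 − 251.902 = 286.898 Myr.
Eras wholly inside 538.8–251.902 Ma: Paleozoic (538.8–251.902).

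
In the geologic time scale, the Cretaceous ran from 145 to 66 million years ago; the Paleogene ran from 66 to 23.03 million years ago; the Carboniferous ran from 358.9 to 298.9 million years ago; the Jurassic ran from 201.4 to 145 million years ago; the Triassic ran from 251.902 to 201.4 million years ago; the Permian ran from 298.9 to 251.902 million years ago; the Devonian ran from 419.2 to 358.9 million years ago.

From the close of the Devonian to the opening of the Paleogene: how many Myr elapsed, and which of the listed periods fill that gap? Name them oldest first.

End of Devonian = 358.9 Ma; start of Paleogene = 66 Ma.
Gap = 358.9 − 66 = 292.9 Myr.
Periods wholly inside 358.9–66 Ma: Carboniferous (358.9–298.9), Permian (298.9–251.902), Triassic (251.902–201.4), Jurassic (201.4–145), Cretaceous (145–66).

292.9 million years; Carboniferous, Permian, Triassic, Jurassic, Cretaceous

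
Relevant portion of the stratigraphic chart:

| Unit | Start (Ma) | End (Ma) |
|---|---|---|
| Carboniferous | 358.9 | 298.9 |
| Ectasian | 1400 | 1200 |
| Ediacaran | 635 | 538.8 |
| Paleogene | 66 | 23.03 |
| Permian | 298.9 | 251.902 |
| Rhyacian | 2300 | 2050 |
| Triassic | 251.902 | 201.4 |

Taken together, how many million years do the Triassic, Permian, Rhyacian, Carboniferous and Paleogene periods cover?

Duration is start − end for each: (251.902 − 201.4) + (298.9 − 251.902) + (2300 − 2050) + (358.9 − 298.9) + (66 − 23.03).
That is 50.502 + 46.998 + 250 + 60 + 42.97, which totals 450.47 million years.

450.47 million years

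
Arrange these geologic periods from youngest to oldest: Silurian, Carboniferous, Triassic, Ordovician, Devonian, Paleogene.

Paleogene, Triassic, Carboniferous, Devonian, Silurian, Ordovician

Group by era (each group listed oldest first) — Paleozoic: Ordovician, Silurian, Devonian, Carboniferous; Mesozoic: Triassic; Cenozoic: Paleogene. The eras run Paleozoic → Mesozoic → Cenozoic. Concatenating the groups in that era order and then reversing gives youngest to oldest.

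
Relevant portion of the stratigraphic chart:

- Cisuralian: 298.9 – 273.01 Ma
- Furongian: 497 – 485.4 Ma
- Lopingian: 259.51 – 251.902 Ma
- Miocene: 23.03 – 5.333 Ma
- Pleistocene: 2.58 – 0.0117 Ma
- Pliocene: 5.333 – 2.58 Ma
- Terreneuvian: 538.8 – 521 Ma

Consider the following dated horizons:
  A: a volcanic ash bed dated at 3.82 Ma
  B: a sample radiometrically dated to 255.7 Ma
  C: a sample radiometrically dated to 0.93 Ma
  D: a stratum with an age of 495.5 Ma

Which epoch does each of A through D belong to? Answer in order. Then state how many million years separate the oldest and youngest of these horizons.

Match each age against the start–end ranges in the excerpt: A = 3.82 Ma → Pliocene (5.333–2.58); B = 255.7 Ma → Lopingian (259.51–251.902); C = 0.93 Ma → Pleistocene (2.58–0.0117); D = 495.5 Ma → Furongian (497–485.4).
The largest age is 495.5 Ma and the smallest is 0.93 Ma; their difference is 494.57 Myr.

A — Pliocene; B — Lopingian; C — Pleistocene; D — Furongian; span 494.57 million years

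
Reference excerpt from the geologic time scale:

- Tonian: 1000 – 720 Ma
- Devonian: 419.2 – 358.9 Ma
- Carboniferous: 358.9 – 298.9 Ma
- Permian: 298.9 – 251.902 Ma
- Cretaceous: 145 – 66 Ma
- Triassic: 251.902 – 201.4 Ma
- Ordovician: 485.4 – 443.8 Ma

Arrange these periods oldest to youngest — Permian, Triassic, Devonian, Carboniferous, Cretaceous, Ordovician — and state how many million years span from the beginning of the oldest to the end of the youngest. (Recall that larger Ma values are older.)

From the excerpt: Permian 298.9–251.902; Triassic 251.902–201.4; Devonian 419.2–358.9; Carboniferous 358.9–298.9; Cretaceous 145–66; Ordovician 485.4–443.8 (Ma).
Larger Ma is earlier, so the oldest is Ordovician and the youngest is Cretaceous; oldest to youngest: Ordovician, Devonian, Carboniferous, Permian, Triassic, Cretaceous.
Oldest start 485.4 minus youngest end 66 gives 419.4 Myr overall.

Ordovician, Devonian, Carboniferous, Permian, Triassic, Cretaceous; total span 419.4 Myr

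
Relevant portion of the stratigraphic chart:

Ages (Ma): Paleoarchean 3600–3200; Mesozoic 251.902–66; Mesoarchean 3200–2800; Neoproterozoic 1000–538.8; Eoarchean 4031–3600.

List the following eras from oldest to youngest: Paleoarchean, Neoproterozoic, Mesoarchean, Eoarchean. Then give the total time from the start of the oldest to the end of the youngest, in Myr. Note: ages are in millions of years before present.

Eoarchean → Paleoarchean → Mesoarchean → Neoproterozoic; total span 3492.2 Myr

Start ages (Ma): Eoarchean 4031, Paleoarchean 3600, Mesoarchean 3200, Neoproterozoic 1000.
Ordered oldest to youngest: Eoarchean, Paleoarchean, Mesoarchean, Neoproterozoic.
Span = 4031 − 538.8 = 3492.2 Myr.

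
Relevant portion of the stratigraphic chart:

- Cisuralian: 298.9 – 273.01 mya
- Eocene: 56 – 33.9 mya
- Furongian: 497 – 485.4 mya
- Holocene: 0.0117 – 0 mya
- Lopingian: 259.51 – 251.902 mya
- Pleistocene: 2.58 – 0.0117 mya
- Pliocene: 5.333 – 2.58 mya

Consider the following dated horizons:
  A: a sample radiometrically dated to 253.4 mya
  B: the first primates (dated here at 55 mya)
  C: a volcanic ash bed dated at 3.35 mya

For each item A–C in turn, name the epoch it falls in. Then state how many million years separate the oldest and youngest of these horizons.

A — Lopingian; B — Eocene; C — Pliocene; span 250.05 million years

Match each age against the start–end ranges in the excerpt: A = 253.4 Ma → Lopingian (259.51–251.902); B = 55 Ma → Eocene (56–33.9); C = 3.35 Ma → Pliocene (5.333–2.58).
The largest age is 253.4 Ma and the smallest is 3.35 Ma; their difference is 250.05 Myr.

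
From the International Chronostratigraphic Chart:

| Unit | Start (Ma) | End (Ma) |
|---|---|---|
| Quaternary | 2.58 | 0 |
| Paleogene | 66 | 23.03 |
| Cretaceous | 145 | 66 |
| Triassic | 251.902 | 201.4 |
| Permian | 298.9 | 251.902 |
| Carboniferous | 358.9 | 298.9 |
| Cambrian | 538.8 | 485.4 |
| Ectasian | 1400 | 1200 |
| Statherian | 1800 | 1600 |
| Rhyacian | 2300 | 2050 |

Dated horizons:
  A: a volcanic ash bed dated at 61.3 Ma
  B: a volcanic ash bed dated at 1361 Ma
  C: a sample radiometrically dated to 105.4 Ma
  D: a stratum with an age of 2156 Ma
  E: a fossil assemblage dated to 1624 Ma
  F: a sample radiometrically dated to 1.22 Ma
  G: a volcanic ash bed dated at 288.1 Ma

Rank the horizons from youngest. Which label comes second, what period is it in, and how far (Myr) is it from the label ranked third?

A, in the Paleogene; 44.1 million years to C

Sorted youngest-first by Ma: F (1.22), A (61.3), C (105.4), G (288.1), B (1361), E (1624), D (2156).
The second youngest is A at 61.3 Ma, which lies in 66–23.03 Ma: the Paleogene.
The third youngest is C at 105.4 Ma; separation = |61.3 − 105.4| = 44.1 Myr.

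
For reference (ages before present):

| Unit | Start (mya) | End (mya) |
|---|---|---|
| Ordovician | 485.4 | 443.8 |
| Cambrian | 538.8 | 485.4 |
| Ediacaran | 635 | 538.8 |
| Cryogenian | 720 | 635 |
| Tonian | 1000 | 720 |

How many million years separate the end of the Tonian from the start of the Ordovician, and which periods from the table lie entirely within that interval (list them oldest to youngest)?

The Tonian closes at 720 Ma and the Ordovician opens at 485.4 Ma, so the interval is 720 − 485.4 = 234.6 Myr.
A period fits inside if it starts at or after 720 Ma and ends at or before 485.4 Ma; oldest first that gives Cryogenian, Ediacaran, Cambrian.

234.6 million years; Cryogenian, Ediacaran, Cambrian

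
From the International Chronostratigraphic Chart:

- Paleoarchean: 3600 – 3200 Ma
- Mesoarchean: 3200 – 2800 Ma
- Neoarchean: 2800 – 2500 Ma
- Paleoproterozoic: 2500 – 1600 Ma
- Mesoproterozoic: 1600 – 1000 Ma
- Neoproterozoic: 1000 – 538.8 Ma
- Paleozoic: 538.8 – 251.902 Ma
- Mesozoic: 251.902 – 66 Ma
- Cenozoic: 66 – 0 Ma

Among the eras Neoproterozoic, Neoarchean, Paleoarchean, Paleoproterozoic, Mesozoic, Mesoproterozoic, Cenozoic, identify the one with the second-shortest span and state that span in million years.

Mesozoic, 185.902 million years

Durations: Neoproterozoic 461.2; Neoarchean 300; Paleoarchean 400; Paleoproterozoic 900; Mesozoic 185.902; Mesoproterozoic 600; Cenozoic 66 Myr.
Sorted shortest-first: Cenozoic (66), Mesozoic (185.902), Neoarchean (300), Paleoarchean (400), Neoproterozoic (461.2), Mesoproterozoic (600), Paleoproterozoic (900).
The second shortest is Mesozoic at 185.902 Myr.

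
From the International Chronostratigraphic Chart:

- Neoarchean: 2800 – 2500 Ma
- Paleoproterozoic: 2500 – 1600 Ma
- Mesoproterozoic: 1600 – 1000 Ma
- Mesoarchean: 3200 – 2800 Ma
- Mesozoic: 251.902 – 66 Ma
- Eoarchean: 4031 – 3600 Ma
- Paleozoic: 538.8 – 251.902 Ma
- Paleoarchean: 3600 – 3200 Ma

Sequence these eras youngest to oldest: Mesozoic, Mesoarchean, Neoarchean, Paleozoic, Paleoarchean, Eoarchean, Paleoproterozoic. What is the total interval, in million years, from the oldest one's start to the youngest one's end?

Mesozoic, Paleozoic, Paleoproterozoic, Neoarchean, Mesoarchean, Paleoarchean, Eoarchean; total span 3965 Myr

From the excerpt: Mesozoic 251.902–66; Mesoarchean 3200–2800; Neoarchean 2800–2500; Paleozoic 538.8–251.902; Paleoarchean 3600–3200; Eoarchean 4031–3600; Paleoproterozoic 2500–1600 (Ma).
Larger Ma is earlier, so the oldest is Eoarchean and the youngest is Mesozoic; youngest to oldest: Mesozoic, Paleozoic, Paleoproterozoic, Neoarchean, Mesoarchean, Paleoarchean, Eoarchean.
Oldest start 4031 minus youngest end 66 gives 3965 Myr overall.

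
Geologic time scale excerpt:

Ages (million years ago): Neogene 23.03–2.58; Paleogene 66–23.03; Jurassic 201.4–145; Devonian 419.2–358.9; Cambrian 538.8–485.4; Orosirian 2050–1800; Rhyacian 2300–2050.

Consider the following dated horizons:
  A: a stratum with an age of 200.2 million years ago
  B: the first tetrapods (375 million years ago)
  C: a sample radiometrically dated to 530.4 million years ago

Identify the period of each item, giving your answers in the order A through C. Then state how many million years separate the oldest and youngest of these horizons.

A: 200.2 Ma lies in 201.4–145 Ma, so Jurassic.
B: 375 Ma lies in 419.2–358.9 Ma, so Devonian.
C: 530.4 Ma lies in 538.8–485.4 Ma, so Cambrian.
Oldest = 530.4 Ma, youngest = 200.2 Ma → span 330.2 Myr.

A — Jurassic; B — Devonian; C — Cambrian; span 330.2 million years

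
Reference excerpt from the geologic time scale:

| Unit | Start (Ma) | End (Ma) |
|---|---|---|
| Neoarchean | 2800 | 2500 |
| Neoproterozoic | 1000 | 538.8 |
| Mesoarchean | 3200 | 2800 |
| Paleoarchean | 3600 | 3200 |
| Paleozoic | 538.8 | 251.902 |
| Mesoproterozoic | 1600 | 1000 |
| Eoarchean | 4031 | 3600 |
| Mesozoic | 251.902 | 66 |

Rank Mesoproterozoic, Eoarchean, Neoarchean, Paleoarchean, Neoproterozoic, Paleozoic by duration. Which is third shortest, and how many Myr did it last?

Paleoarchean, 400 million years

Durations: Mesoproterozoic 600; Eoarchean 431; Neoarchean 300; Paleoarchean 400; Neoproterozoic 461.2; Paleozoic 286.898 Myr.
Sorted shortest-first: Paleozoic (286.898), Neoarchean (300), Paleoarchean (400), Eoarchean (431), Neoproterozoic (461.2), Mesoproterozoic (600).
The third shortest is Paleoarchean at 400 Myr.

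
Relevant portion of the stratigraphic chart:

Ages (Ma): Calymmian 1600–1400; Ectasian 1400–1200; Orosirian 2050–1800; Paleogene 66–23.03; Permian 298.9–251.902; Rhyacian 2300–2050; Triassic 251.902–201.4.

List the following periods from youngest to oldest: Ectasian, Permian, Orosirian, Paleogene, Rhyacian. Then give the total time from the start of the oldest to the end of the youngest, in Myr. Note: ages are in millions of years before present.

Paleogene, Permian, Ectasian, Orosirian, Rhyacian; total span 2276.97 Myr

Start ages (Ma): Rhyacian 2300, Orosirian 2050, Ectasian 1400, Permian 298.9, Paleogene 66.
Ordered youngest to oldest: Paleogene, Permian, Ectasian, Orosirian, Rhyacian.
Span = 2300 − 23.03 = 2276.97 Myr.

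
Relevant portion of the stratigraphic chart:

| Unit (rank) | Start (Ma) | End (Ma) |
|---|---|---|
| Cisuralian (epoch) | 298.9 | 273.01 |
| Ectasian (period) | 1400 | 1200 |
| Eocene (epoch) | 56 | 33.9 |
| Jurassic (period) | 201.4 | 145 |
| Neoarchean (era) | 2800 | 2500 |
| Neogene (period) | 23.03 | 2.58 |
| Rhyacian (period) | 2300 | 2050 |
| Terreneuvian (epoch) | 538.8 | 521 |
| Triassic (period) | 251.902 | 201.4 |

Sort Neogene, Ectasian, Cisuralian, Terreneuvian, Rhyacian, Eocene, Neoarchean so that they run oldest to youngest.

Neoarchean, Rhyacian, Ectasian, Terreneuvian, Cisuralian, Eocene, Neogene

Sorting by start age (descending Ma, since larger Ma = older): Neoarchean began 2800, Rhyacian began 2300, Ectasian began 1400, Terreneuvian began 538.8, Cisuralian began 298.9, Eocene began 56, Neogene began 23.03.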